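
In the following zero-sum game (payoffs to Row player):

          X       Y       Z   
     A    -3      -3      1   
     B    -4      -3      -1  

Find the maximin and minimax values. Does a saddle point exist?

Maximin = -3, Minimax = -3, Saddle: True

Work:
Row minimums: [-3, -4] → maximin = -3
Column maximums: [-3, -3, 1] → minimax = -3
Saddle point exists! Game value = -3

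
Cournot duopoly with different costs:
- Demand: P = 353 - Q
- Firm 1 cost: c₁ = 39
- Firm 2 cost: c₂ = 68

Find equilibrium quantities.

q₁* = 114.33, q₂* = 85.33

Work:
Reaction: q₁ = (353 - 39 - q₂)/2
Reaction: q₂ = (353 - 68 - q₁)/2
Solve simultaneously:
q₁* = (353 - 2×39 + 68)/3 = 114.33
q₂* = (353 - 2×68 + 39)/3 = 85.33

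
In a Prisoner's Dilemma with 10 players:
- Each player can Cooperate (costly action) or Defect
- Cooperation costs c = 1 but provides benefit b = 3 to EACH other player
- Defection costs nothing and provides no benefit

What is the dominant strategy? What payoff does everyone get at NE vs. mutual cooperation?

Dominant: Defect; NE payoff = 0; Coop payoff = 26

Work:
Defect dominates (saves cost c = 1, benefit to others is external)
NE: All defect → everyone gets 0
If all cooperate: each receives (9)×3 - 1 = 26
Social dilemma: 26 > 0 but NE gives 0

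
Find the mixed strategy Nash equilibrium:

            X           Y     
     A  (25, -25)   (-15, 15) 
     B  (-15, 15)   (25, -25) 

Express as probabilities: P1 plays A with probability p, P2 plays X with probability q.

p = 0.5, q = 0.5

Work:
Find probabilities that make opponent indifferent:
P2 chooses q to make P1 indifferent between A and B
P1 chooses p to make P2 indifferent between X and Y
Mixed NE: P1 plays (A: 0.5, B: 0.5), P2 plays (X: 0.5, Y: 0.5)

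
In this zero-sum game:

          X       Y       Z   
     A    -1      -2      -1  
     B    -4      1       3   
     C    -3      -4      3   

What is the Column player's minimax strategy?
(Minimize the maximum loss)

Column should play X, value = -1

Work:
Column player minimizes Row's maximum payoff:
Column X: max payoff to Row = -1
Column Y: max payoff to Row = 1
Column Z: max payoff to Row = 3
Minimum is -1, achieved by column X.
Minimax strategy: X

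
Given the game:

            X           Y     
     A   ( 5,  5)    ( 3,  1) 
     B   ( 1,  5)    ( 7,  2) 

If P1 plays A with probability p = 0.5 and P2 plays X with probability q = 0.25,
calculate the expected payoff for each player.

E[P1] = 4.5, E[P2] = 2.375

Work:
E[P1] = p·q·π₁(A,X) + p·(1-q)·π₁(A,Y) + (1-p)·q·π₁(B,X) + (1-p)·(1-q)·π₁(B,Y)
= 0.5·0.25·5 + 0.5·0.75·3 + 0.5·0.25·1 + 0.5·0.75·7
= 4.5

E[P2] = 2.375 (similar calculation)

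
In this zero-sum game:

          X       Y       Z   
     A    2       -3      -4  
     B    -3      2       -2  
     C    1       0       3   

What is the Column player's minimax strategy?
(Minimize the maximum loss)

Column should play X or Y (all achieve the minimum), value = 2

Work:
Column player minimizes Row's maximum payoff:
Column X: max payoff to Row = 2
Column Y: max payoff to Row = 2
Column Z: max payoff to Row = 3
Minimum is 2, achieved by columns X, Y (tied).
Each of X or Y is a minimax strategy.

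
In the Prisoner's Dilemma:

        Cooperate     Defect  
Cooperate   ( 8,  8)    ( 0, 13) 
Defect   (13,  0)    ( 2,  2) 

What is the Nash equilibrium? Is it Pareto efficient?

(Defect, Defect) is NE; not Pareto efficient

Work:
Defect dominates Cooperate for both players:
If P2 cooperates: Defect (13) > Cooperate (8)
If P2 defects: Defect (2) > Cooperate (0)
NE: (Defect, Defect) with payoff (2, 2)
But (Cooperate, Cooperate) = (8, 8) Pareto dominates (2, 2)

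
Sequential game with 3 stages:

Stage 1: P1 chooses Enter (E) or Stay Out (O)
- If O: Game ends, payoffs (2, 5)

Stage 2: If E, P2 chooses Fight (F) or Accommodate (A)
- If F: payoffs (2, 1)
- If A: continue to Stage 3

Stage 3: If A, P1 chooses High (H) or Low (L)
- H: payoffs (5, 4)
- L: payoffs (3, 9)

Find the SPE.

SPE: (E, A, H); Outcome (5, 4)

Work:
Stage 3: P1 chooses H (5 vs 3)
Stage 2: P2: F->1, A->4 (anticipating H). Choose A
Stage 1: P1: O->2, E->5 (anticipating A, H). Choose E
SPE path: E -> A -> H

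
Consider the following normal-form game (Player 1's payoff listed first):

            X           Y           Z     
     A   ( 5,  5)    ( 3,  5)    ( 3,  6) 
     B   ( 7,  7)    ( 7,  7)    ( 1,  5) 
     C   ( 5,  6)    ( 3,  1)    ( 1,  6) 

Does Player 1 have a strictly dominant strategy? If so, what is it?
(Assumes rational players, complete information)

No strictly dominant strategy exists for Player 1

Work:
A strategy strictly dominates another if it gives a strictly higher payoff against every opponent action. Compare each pair of P1's strategies column-by-column:
  A vs B: [5 vs 7, 3 vs 7, 3 vs 1] → A does not strictly dominate B (column X: 5 ≤ 7)
  A vs C: [5 vs 5, 3 vs 3, 3 vs 1] → A does not strictly dominate C (column X: 5 ≤ 5)
  B vs A: [7 vs 5, 7 vs 3, 1 vs 3] → B does not strictly dominate A (column Z: 1 ≤ 3)
  B vs C: [7 vs 5, 7 vs 3, 1 vs 1] → B does not strictly dominate C (column Z: 1 ≤ 1)
  C vs A: [5 vs 5, 3 vs 3, 1 vs 3] → C does not strictly dominate A (column X: 5 ≤ 5)
  C vs B: [5 vs 7, 3 vs 7, 1 vs 1] → C does not strictly dominate B (column X: 5 ≤ 7)
No single strategy strictly dominates all others → no strictly dominant strategy.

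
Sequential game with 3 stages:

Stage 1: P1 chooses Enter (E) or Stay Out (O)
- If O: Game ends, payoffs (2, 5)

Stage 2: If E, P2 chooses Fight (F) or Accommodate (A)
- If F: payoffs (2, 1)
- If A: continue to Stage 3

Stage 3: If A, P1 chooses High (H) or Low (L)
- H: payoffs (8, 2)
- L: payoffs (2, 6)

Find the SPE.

SPE: (E, A, H); Outcome (8, 2)

Work:
Stage 3: P1 chooses H (8 vs 2)
Stage 2: P2: F->1, A->2 (anticipating H). Choose A
Stage 1: P1: O->2, E->8 (anticipating A, H). Choose E
SPE path: E -> A -> H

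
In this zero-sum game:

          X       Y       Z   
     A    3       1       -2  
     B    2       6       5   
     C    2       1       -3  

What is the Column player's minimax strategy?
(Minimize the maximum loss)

Column should play X, value = 3

Work:
Column player minimizes Row's maximum payoff:
Column X: max payoff to Row = 3
Column Y: max payoff to Row = 6
Column Z: max payoff to Row = 5
Minimum is 3, achieved by column X.
Minimax strategy: X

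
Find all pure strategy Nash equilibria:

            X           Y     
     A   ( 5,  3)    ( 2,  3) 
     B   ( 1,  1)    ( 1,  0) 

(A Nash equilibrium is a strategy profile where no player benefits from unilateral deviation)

Nash equilibrium: (A, X), (A, Y)

Work:
Best responses:
  P1 vs X: payoffs [5, 1] → best response A (payoff 5)
  P1 vs Y: payoffs [2, 1] → best response A (payoff 2)
  P2 vs A: payoffs [3, 3] → best response X/Y (payoff 3)
  P2 vs B: payoffs [1, 0] → best response X (payoff 1)
Mutual best responses: (A,X), (A,Y) → Nash equilibria.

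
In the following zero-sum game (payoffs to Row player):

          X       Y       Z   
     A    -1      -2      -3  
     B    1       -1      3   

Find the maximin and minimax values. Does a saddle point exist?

Maximin = -1, Minimax = -1, Saddle: True

Work:
Row minimums: [-3, -1] → maximin = -1
Column maximums: [1, -1, 3] → minimax = -1
Saddle point exists! Game value = -1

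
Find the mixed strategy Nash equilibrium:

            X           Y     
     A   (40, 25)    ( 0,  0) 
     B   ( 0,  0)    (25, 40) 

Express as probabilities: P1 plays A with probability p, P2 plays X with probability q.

p = 0.6154, q = 0.3846

Work:
Find probabilities that make opponent indifferent:
P2 chooses q to make P1 indifferent between A and B
P1 chooses p to make P2 indifferent between X and Y
Mixed NE: P1 plays (A: 0.6154, B: 0.3846), P2 plays (X: 0.3846, Y: 0.6154)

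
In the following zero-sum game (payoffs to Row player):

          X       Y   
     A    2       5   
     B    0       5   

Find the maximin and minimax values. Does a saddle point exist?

Maximin = 2, Minimax = 2, Saddle: True

Work:
Row minimums: [2, 0] → maximin = 2
Column maximums: [2, 5] → minimax = 2
Saddle point exists! Game value = 2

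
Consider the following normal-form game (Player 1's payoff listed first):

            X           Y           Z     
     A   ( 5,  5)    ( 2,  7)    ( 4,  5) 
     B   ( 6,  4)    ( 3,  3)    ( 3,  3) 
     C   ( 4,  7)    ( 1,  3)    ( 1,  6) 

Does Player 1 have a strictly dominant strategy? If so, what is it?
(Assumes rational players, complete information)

No strictly dominant strategy exists for Player 1

Work:
A strategy strictly dominates another if it gives a strictly higher payoff against every opponent action. Compare each pair of P1's strategies column-by-column:
  A vs B: [5 vs 6, 2 vs 3, 4 vs 3] → A does not strictly dominate B (column X: 5 ≤ 6)
  A vs C: [5 vs 4, 2 vs 1, 4 vs 1] → A strictly dominates C
  B vs A: [6 vs 5, 3 vs 2, 3 vs 4] → B does not strictly dominate A (column Z: 3 ≤ 4)
  B vs C: [6 vs 4, 3 vs 1, 3 vs 1] → B strictly dominates C
  C vs A: [4 vs 5, 1 vs 2, 1 vs 4] → C does not strictly dominate A (column X: 4 ≤ 5)
  C vs B: [4 vs 6, 1 vs 3, 1 vs 3] → C does not strictly dominate B (column X: 4 ≤ 6)
No single strategy strictly dominates all others → no strictly dominant strategy.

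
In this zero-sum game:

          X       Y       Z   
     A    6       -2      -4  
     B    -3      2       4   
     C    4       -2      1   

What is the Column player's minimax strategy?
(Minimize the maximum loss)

Column should play Y, value = 2

Work:
Column player minimizes Row's maximum payoff:
Column X: max payoff to Row = 6
Column Y: max payoff to Row = 2
Column Z: max payoff to Row = 4
Minimum is 2, achieved by column Y.
Minimax strategy: Y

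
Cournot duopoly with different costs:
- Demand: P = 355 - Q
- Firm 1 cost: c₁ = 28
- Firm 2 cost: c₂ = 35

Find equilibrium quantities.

q₁* = 111.33, q₂* = 104.33

Work:
Reaction: q₁ = (355 - 28 - q₂)/2
Reaction: q₂ = (355 - 35 - q₁)/2
Solve simultaneously:
q₁* = (355 - 2×28 + 35)/3 = 111.33
q₂* = (355 - 2×35 + 28)/3 = 104.33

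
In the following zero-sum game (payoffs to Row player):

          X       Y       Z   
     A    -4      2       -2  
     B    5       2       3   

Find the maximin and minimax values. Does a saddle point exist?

Maximin = 2, Minimax = 2, Saddle: True

Work:
Row minimums: [-4, 2] → maximin = 2
Column maximums: [5, 2, 3] → minimax = 2
Saddle point exists! Game value = 2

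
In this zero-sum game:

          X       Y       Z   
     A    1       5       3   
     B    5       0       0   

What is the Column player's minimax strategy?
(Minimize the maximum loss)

Column should play Z, value = 3

Work:
Column player minimizes Row's maximum payoff:
Column X: max payoff to Row = 5
Column Y: max payoff to Row = 5
Column Z: max payoff to Row = 3
Minimum is 3, achieved by column Z.
Minimax strategy: Z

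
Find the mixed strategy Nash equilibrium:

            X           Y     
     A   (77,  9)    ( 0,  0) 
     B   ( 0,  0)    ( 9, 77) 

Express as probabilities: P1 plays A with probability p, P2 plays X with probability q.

p = 0.8953, q = 0.1047

Work:
Find probabilities that make opponent indifferent:
P2 chooses q to make P1 indifferent between A and B
P1 chooses p to make P2 indifferent between X and Y
Mixed NE: P1 plays (A: 0.8953, B: 0.1047), P2 plays (X: 0.1047, Y: 0.8953)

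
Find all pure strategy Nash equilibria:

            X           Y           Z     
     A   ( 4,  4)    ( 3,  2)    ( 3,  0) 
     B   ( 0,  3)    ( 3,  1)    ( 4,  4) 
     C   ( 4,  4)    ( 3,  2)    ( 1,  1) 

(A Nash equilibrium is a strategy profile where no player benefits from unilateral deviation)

Nash equilibrium: (A, X), (B, Z), (C, X)

Work:
Best responses:
  P1 vs X: payoffs [4, 0, 4] → best response A/C (payoff 4)
  P1 vs Y: payoffs [3, 3, 3] → best response A/B/C (payoff 3)
  P1 vs Z: payoffs [3, 4, 1] → best response B (payoff 4)
  P2 vs A: payoffs [4, 2, 0] → best response X (payoff 4)
  P2 vs B: payoffs [3, 1, 4] → best response Z (payoff 4)
  P2 vs C: payoffs [4, 2, 1] → best response X (payoff 4)
Mutual best responses: (A,X), (B,Z), (C,X) → Nash equilibria.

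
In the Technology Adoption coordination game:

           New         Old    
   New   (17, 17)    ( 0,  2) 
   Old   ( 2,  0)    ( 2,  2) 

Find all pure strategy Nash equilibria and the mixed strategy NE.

Pure NE: (New, New) and (Old, Old); Mixed NE: p = 0.1176, q = 0.1176

Work:
Check pure NE:
(New, New): (17, 17) - no unilateral deviation beneficial
(Old, Old): (2, 2) - no unilateral deviation beneficial
Mixed NE: P1 plays New with p = 0.1176, P2 plays New with q = 0.1176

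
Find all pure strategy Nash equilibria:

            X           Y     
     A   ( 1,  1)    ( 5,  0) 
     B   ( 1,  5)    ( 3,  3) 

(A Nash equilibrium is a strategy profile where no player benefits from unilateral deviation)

Nash equilibrium: (A, X), (B, X)

Work:
Best responses:
  P1 vs X: payoffs [1, 1] → best response A/B (payoff 1)
  P1 vs Y: payoffs [5, 3] → best response A (payoff 5)
  P2 vs A: payoffs [1, 0] → best response X (payoff 1)
  P2 vs B: payoffs [5, 3] → best response X (payoff 5)
Mutual best responses: (A,X), (B,X) → Nash equilibria.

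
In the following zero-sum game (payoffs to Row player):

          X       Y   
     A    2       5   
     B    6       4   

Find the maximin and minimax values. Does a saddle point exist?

Maximin = 4, Minimax = 5, Saddle: False

Work:
Row minimums: [2, 4] → maximin = 4
Column maximums: [6, 5] → minimax = 5
No saddle point (maximin ≠ minimax). Mixed strategy needed.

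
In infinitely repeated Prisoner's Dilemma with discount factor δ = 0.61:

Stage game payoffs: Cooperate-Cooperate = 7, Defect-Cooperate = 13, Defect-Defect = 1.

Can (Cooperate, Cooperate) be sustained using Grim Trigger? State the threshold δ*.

δ* = 0.5; since δ = 0.61 ≥ 0.5, cooperation can be sustained

Work:
For Grim Trigger:
Cooperate forever: 7/(1-δ)
Defect then punished: 13 + 1·δ/(1-δ)
Need: 7/(1-δ) ≥ 13 + 1·δ/(1-δ)
Solving: δ ≥ (T-R)/(T-P) = (13-7)/(13-1) = 0.5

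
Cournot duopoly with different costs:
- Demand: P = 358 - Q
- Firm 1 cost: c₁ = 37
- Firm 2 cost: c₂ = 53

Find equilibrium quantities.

q₁* = 112.33, q₂* = 96.33

Work:
Reaction: q₁ = (358 - 37 - q₂)/2
Reaction: q₂ = (358 - 53 - q₁)/2
Solve simultaneously:
q₁* = (358 - 2×37 + 53)/3 = 112.33
q₂* = (358 - 2×53 + 37)/3 = 96.33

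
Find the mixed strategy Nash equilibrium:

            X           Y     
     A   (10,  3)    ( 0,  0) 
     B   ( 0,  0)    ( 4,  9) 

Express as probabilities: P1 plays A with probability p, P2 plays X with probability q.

p = 0.75, q = 0.2857

Work:
Find probabilities that make opponent indifferent:
P2 chooses q to make P1 indifferent between A and B
P1 chooses p to make P2 indifferent between X and Y
Mixed NE: P1 plays (A: 0.75, B: 0.25), P2 plays (X: 0.2857, Y: 0.7143)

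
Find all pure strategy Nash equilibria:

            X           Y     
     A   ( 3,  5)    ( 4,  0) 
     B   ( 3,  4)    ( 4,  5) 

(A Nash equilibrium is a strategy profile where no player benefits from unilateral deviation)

Nash equilibrium: (A, X), (B, Y)

Work:
Best responses:
  P1 vs X: payoffs [3, 3] → best response A/B (payoff 3)
  P1 vs Y: payoffs [4, 4] → best response A/B (payoff 4)
  P2 vs A: payoffs [5, 0] → best response X (payoff 5)
  P2 vs B: payoffs [4, 5] → best response Y (payoff 5)
Mutual best responses: (A,X), (B,Y) → Nash equilibria.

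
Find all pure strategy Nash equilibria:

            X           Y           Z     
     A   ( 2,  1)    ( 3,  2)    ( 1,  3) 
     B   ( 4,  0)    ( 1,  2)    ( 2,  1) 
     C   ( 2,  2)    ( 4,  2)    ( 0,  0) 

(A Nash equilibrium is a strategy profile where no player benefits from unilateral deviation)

Nash equilibrium: (C, Y)

Work:
Best responses:
  P1 vs X: payoffs [2, 4, 2] → best response B (payoff 4)
  P1 vs Y: payoffs [3, 1, 4] → best response C (payoff 4)
  P1 vs Z: payoffs [1, 2, 0] → best response B (payoff 2)
  P2 vs A: payoffs [1, 2, 3] → best response Z (payoff 3)
  P2 vs B: payoffs [0, 2, 1] → best response Y (payoff 2)
  P2 vs C: payoffs [2, 2, 0] → best response X/Y (payoff 2)
Mutual best responses: (C,Y) → Nash equilibria.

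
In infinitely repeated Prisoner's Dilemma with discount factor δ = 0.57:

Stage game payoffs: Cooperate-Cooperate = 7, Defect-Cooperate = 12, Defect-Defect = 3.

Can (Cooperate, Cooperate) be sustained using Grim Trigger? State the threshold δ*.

δ* = 0.5556; since δ = 0.57 ≥ 0.5556, cooperation can be sustained

Work:
For Grim Trigger:
Cooperate forever: 7/(1-δ)
Defect then punished: 12 + 3·δ/(1-δ)
Need: 7/(1-δ) ≥ 12 + 3·δ/(1-δ)
Solving: δ ≥ (T-R)/(T-P) = (12-7)/(12-3) = 0.5556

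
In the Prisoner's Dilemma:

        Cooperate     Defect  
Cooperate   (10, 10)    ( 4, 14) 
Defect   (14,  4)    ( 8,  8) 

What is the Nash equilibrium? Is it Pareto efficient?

(Defect, Defect) is NE; not Pareto efficient

Work:
Defect dominates Cooperate for both players:
If P2 cooperates: Defect (14) > Cooperate (10)
If P2 defects: Defect (8) > Cooperate (4)
NE: (Defect, Defect) with payoff (8, 8)
But (Cooperate, Cooperate) = (10, 10) Pareto dominates (8, 8)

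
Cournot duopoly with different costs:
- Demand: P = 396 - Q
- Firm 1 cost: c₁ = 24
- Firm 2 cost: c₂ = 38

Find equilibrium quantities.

q₁* = 128.67, q₂* = 114.67

Work:
Reaction: q₁ = (396 - 24 - q₂)/2
Reaction: q₂ = (396 - 38 - q₁)/2
Solve simultaneously:
q₁* = (396 - 2×24 + 38)/3 = 128.67
q₂* = (396 - 2×38 + 24)/3 = 114.67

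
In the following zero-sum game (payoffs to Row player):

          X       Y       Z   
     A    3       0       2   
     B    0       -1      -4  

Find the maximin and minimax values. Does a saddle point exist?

Maximin = 0, Minimax = 0, Saddle: True

Work:
Row minimums: [0, -4] → maximin = 0
Column maximums: [3, 0, 2] → minimax = 0
Saddle point exists! Game value = 0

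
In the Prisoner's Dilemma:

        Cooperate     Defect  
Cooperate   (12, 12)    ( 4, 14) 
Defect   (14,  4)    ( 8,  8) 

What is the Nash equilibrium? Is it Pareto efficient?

(Defect, Defect) is NE; not Pareto efficient

Work:
Defect dominates Cooperate for both players:
If P2 cooperates: Defect (14) > Cooperate (12)
If P2 defects: Defect (8) > Cooperate (4)
NE: (Defect, Defect) with payoff (8, 8)
But (Cooperate, Cooperate) = (12, 12) Pareto dominates (8, 8)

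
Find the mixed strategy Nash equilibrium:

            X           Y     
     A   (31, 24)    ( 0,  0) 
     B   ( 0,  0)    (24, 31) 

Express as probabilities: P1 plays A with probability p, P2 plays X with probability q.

p = 0.5636, q = 0.4364

Work:
Find probabilities that make opponent indifferent:
P2 chooses q to make P1 indifferent between A and B
P1 chooses p to make P2 indifferent between X and Y
Mixed NE: P1 plays (A: 0.5636, B: 0.4364), P2 plays (X: 0.4364, Y: 0.5636)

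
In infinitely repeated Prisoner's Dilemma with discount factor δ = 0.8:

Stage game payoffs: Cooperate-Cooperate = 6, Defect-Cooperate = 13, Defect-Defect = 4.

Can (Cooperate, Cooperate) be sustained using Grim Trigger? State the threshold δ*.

δ* = 0.7778; since δ = 0.8 ≥ 0.7778, cooperation can be sustained

Work:
For Grim Trigger:
Cooperate forever: 6/(1-δ)
Defect then punished: 13 + 4·δ/(1-δ)
Need: 6/(1-δ) ≥ 13 + 4·δ/(1-δ)
Solving: δ ≥ (T-R)/(T-P) = (13-6)/(13-4) = 0.7778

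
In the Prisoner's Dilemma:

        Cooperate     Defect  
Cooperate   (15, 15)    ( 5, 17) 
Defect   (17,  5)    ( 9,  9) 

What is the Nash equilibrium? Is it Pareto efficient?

(Defect, Defect) is NE; not Pareto efficient

Work:
Defect dominates Cooperate for both players:
If P2 cooperates: Defect (17) > Cooperate (15)
If P2 defects: Defect (9) > Cooperate (5)
NE: (Defect, Defect) with payoff (9, 9)
But (Cooperate, Cooperate) = (15, 15) Pareto dominates (9, 9)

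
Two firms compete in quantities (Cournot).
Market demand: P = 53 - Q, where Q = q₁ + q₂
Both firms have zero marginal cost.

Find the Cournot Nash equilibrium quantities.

q₁* = q₂* = 17.67; P* = 17.67

Work:
Profit: π_i = P·q_i = (a - q_i - q_j)·q_i
FOC: ∂π_i/∂q_i = a - 2q_i - q_j = 0
Reaction function: q_i = (53 - q_j)/2
Symmetry: q* = 53/3 = 17.67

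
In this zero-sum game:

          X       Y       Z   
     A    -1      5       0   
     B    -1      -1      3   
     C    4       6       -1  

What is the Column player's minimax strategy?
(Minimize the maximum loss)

Column should play Z, value = 3

Work:
Column player minimizes Row's maximum payoff:
Column X: max payoff to Row = 4
Column Y: max payoff to Row = 6
Column Z: max payoff to Row = 3
Minimum is 3, achieved by column Z.
Minimax strategy: Z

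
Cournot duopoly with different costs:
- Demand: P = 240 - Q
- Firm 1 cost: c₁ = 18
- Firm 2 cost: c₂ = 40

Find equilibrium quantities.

q₁* = 81.33, q₂* = 59.33

Work:
Reaction: q₁ = (240 - 18 - q₂)/2
Reaction: q₂ = (240 - 40 - q₁)/2
Solve simultaneously:
q₁* = (240 - 2×18 + 40)/3 = 81.33
q₂* = (240 - 2×40 + 18)/3 = 59.33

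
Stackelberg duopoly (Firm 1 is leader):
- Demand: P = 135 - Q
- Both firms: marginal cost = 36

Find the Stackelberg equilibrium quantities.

q₁* (leader) = 49.5, q₂* (follower) = 24.75

Work:
Follower's reaction: q₂ = (a - c - q₁)/2
Leader substitutes: π₁ = q₁·(a - q₁ - (a-c-q₁)/2 - c)
FOC: q₁* = (135 - 36)/2 = 49.50
Then: q₂* = (135 - 36 - 49.5)/2 = 24.75
Leader has first-mover advantage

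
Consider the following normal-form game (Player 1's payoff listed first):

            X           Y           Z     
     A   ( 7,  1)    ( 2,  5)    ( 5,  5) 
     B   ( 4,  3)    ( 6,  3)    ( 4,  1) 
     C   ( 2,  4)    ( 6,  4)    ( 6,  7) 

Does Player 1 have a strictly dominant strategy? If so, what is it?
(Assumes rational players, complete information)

No strictly dominant strategy exists for Player 1

Work:
A strategy strictly dominates another if it gives a strictly higher payoff against every opponent action. Compare each pair of P1's strategies column-by-column:
  A vs B: [7 vs 4, 2 vs 6, 5 vs 4] → A does not strictly dominate B (column Y: 2 ≤ 6)
  A vs C: [7 vs 2, 2 vs 6, 5 vs 6] → A does not strictly dominate C (column Y: 2 ≤ 6)
  B vs A: [4 vs 7, 6 vs 2, 4 vs 5] → B does not strictly dominate A (column X: 4 ≤ 7)
  B vs C: [4 vs 2, 6 vs 6, 4 vs 6] → B does not strictly dominate C (column Y: 6 ≤ 6)
  C vs A: [2 vs 7, 6 vs 2, 6 vs 5] → C does not strictly dominate A (column X: 2 ≤ 7)
  C vs B: [2 vs 4, 6 vs 6, 6 vs 4] → C does not strictly dominate B (column X: 2 ≤ 4)
No single strategy strictly dominates all others → no strictly dominant strategy.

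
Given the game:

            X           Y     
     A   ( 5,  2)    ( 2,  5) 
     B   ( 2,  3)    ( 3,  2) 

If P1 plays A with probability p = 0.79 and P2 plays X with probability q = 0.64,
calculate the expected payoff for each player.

E[P1] = 3.5924, E[P2] = 2.9876

Work:
E[P1] = p·q·π₁(A,X) + p·(1-q)·π₁(A,Y) + (1-p)·q·π₁(B,X) + (1-p)·(1-q)·π₁(B,Y)
= 0.79·0.64·5 + 0.79·0.36·2 + 0.21·0.64·2 + 0.21·0.36·3
= 3.5924

E[P2] = 2.9876 (similar calculation)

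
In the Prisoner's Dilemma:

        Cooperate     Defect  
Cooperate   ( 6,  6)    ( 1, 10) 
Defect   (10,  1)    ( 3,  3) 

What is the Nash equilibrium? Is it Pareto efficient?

(Defect, Defect) is NE; not Pareto efficient

Work:
Defect dominates Cooperate for both players:
If P2 cooperates: Defect (10) > Cooperate (6)
If P2 defects: Defect (3) > Cooperate (1)
NE: (Defect, Defect) with payoff (3, 3)
But (Cooperate, Cooperate) = (6, 6) Pareto dominates (3, 3)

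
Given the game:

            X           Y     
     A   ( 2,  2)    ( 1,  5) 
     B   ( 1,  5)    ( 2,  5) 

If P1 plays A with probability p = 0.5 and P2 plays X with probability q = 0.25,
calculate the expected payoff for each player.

E[P1] = 1.5, E[P2] = 4.625

Work:
E[P1] = p·q·π₁(A,X) + p·(1-q)·π₁(A,Y) + (1-p)·q·π₁(B,X) + (1-p)·(1-q)·π₁(B,Y)
= 0.5·0.25·2 + 0.5·0.75·1 + 0.5·0.25·1 + 0.5·0.75·2
= 1.5

E[P2] = 4.625 (similar calculation)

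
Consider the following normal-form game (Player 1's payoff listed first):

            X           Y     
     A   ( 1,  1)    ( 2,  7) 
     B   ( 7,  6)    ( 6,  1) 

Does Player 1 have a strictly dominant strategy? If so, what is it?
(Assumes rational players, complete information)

Yes, Player 1's strictly dominant strategy is B

Work:
A strategy strictly dominates another if it gives a strictly higher payoff against every opponent action. Compare each pair of P1's strategies column-by-column:
  A vs B: [1 vs 7, 2 vs 6] → A does not strictly dominate B (column X: 1 ≤ 7)
  B vs A: [7 vs 1, 6 vs 2] → B strictly dominates A
B strictly dominates every other strategy → strictly dominant.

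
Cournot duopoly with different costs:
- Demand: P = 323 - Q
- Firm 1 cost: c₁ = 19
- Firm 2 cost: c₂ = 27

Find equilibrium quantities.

q₁* = 104.0, q₂* = 96.0

Work:
Reaction: q₁ = (323 - 19 - q₂)/2
Reaction: q₂ = (323 - 27 - q₁)/2
Solve simultaneously:
q₁* = (323 - 2×19 + 27)/3 = 104.0
q₂* = (323 - 2×27 + 19)/3 = 96.0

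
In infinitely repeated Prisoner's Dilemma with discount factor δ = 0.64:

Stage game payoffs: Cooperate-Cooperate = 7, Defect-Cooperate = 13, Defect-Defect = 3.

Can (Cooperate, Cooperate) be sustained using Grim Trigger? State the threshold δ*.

δ* = 0.6; since δ = 0.64 ≥ 0.6, cooperation can be sustained

Work:
For Grim Trigger:
Cooperate forever: 7/(1-δ)
Defect then punished: 13 + 3·δ/(1-δ)
Need: 7/(1-δ) ≥ 13 + 3·δ/(1-δ)
Solving: δ ≥ (T-R)/(T-P) = (13-7)/(13-3) = 0.6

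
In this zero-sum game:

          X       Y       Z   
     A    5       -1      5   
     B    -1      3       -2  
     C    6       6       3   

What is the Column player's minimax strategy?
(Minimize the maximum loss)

Column should play Z, value = 5

Work:
Column player minimizes Row's maximum payoff:
Column X: max payoff to Row = 6
Column Y: max payoff to Row = 6
Column Z: max payoff to Row = 5
Minimum is 5, achieved by column Z.
Minimax strategy: Z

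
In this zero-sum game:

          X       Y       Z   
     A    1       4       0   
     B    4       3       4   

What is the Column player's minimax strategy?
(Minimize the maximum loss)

Column should play X or Y or Z (all achieve the minimum), value = 4

Work:
Column player minimizes Row's maximum payoff:
Column X: max payoff to Row = 4
Column Y: max payoff to Row = 4
Column Z: max payoff to Row = 4
Minimum is 4, achieved by columns X, Y, Z (tied).
Each of X or Y or Z is a minimax strategy.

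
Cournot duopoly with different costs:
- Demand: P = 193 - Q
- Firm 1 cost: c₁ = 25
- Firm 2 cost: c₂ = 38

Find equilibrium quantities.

q₁* = 60.33, q₂* = 47.33

Work:
Reaction: q₁ = (193 - 25 - q₂)/2
Reaction: q₂ = (193 - 38 - q₁)/2
Solve simultaneously:
q₁* = (193 - 2×25 + 38)/3 = 60.33
q₂* = (193 - 2×38 + 25)/3 = 47.33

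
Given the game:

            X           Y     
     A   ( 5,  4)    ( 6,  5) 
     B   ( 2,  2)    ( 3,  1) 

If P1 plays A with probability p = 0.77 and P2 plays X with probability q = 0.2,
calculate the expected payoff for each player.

E[P1] = 5.11, E[P2] = 3.972

Work:
E[P1] = p·q·π₁(A,X) + p·(1-q)·π₁(A,Y) + (1-p)·q·π₁(B,X) + (1-p)·(1-q)·π₁(B,Y)
= 0.77·0.2·5 + 0.77·0.8·6 + 0.23·0.2·2 + 0.23·0.8·3
= 5.11

E[P2] = 3.972 (similar calculation)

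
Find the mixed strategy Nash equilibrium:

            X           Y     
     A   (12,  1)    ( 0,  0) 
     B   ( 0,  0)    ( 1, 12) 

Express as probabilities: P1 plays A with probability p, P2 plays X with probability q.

p = 0.9231, q = 0.0769

Work:
Find probabilities that make opponent indifferent:
P2 chooses q to make P1 indifferent between A and B
P1 chooses p to make P2 indifferent between X and Y
Mixed NE: P1 plays (A: 0.9231, B: 0.0769), P2 plays (X: 0.0769, Y: 0.9231)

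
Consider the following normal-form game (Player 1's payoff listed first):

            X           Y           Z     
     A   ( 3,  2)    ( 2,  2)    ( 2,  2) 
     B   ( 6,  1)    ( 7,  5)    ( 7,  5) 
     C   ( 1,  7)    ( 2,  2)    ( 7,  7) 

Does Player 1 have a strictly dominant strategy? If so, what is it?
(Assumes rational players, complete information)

No strictly dominant strategy exists for Player 1

Work:
A strategy strictly dominates another if it gives a strictly higher payoff against every opponent action. Compare each pair of P1's strategies column-by-column:
  A vs B: [3 vs 6, 2 vs 7, 2 vs 7] → A does not strictly dominate B (column X: 3 ≤ 6)
  A vs C: [3 vs 1, 2 vs 2, 2 vs 7] → A does not strictly dominate C (column Y: 2 ≤ 2)
  B vs A: [6 vs 3, 7 vs 2, 7 vs 2] → B strictly dominates A
  B vs C: [6 vs 1, 7 vs 2, 7 vs 7] → B does not strictly dominate C (column Z: 7 ≤ 7)
  C vs A: [1 vs 3, 2 vs 2, 7 vs 2] → C does not strictly dominate A (column X: 1 ≤ 3)
  C vs B: [1 vs 6, 2 vs 7, 7 vs 7] → C does not strictly dominate B (column X: 1 ≤ 6)
No single strategy strictly dominates all others → no strictly dominant strategy.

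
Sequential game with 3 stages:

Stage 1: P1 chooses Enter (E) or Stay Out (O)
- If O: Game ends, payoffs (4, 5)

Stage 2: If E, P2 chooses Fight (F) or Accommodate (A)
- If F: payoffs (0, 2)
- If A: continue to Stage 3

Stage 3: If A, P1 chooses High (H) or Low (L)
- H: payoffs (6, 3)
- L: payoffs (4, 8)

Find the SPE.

SPE: (E, A, H); Outcome (6, 3)

Work:
Stage 3: P1 chooses H (6 vs 4)
Stage 2: P2: F->2, A->3 (anticipating H). Choose A
Stage 1: P1: O->4, E->6 (anticipating A, H). Choose E
SPE path: E -> A -> H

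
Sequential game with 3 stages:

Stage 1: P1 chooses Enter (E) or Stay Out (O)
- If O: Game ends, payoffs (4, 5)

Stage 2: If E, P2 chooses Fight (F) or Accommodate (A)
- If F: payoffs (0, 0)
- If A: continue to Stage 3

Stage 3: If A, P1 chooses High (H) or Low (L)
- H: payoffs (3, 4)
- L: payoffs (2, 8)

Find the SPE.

SPE: (O, A, H); Outcome (4, 5)

Work:
Stage 3: P1 chooses H (3 vs 2)
Stage 2: P2: F->0, A->4 (anticipating H). Choose A
Stage 1: P1: O->4, E->3 (anticipating A, H). Choose O
SPE path: O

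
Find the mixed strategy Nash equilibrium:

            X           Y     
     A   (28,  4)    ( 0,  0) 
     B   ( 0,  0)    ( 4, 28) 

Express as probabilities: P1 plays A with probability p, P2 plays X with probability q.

p = 0.875, q = 0.125

Work:
Find probabilities that make opponent indifferent:
P2 chooses q to make P1 indifferent between A and B
P1 chooses p to make P2 indifferent between X and Y
Mixed NE: P1 plays (A: 0.875, B: 0.125), P2 plays (X: 0.125, Y: 0.875)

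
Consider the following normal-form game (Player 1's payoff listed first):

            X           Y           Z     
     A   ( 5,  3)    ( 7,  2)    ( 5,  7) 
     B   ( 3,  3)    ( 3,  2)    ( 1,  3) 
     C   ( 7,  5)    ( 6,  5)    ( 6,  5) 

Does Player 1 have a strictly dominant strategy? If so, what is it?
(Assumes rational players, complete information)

No strictly dominant strategy exists for Player 1

Work:
A strategy strictly dominates another if it gives a strictly higher payoff against every opponent action. Compare each pair of P1's strategies column-by-column:
  A vs B: [5 vs 3, 7 vs 3, 5 vs 1] → A strictly dominates B
  A vs C: [5 vs 7, 7 vs 6, 5 vs 6] → A does not strictly dominate C (column X: 5 ≤ 7)
  B vs A: [3 vs 5, 3 vs 7, 1 vs 5] → B does not strictly dominate A (column X: 3 ≤ 5)
  B vs C: [3 vs 7, 3 vs 6, 1 vs 6] → B does not strictly dominate C (column X: 3 ≤ 7)
  C vs A: [7 vs 5, 6 vs 7, 6 vs 5] → C does not strictly dominate A (column Y: 6 ≤ 7)
  C vs B: [7 vs 3, 6 vs 3, 6 vs 1] → C strictly dominates B
No single strategy strictly dominates all others → no strictly dominant strategy.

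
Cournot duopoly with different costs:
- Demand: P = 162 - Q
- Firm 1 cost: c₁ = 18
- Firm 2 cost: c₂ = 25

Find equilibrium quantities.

q₁* = 50.33, q₂* = 43.33

Work:
Reaction: q₁ = (162 - 18 - q₂)/2
Reaction: q₂ = (162 - 25 - q₁)/2
Solve simultaneously:
q₁* = (162 - 2×18 + 25)/3 = 50.33
q₂* = (162 - 2×25 + 18)/3 = 43.33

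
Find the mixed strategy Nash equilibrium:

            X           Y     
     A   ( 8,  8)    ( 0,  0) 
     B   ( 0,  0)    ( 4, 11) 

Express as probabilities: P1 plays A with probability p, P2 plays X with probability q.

p = 0.5789, q = 0.3333

Work:
Find probabilities that make opponent indifferent:
P2 chooses q to make P1 indifferent between A and B
P1 chooses p to make P2 indifferent between X and Y
Mixed NE: P1 plays (A: 0.5789, B: 0.4211), P2 plays (X: 0.3333, Y: 0.6667)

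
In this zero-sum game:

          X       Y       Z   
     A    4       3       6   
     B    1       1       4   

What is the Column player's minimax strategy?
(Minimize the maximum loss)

Column should play Y, value = 3

Work:
Column player minimizes Row's maximum payoff:
Column X: max payoff to Row = 4
Column Y: max payoff to Row = 3
Column Z: max payoff to Row = 6
Minimum is 3, achieved by column Y.
Minimax strategy: Y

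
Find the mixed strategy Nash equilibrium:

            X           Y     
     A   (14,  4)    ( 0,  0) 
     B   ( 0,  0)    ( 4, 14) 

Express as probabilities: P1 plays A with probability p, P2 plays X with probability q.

p = 0.7778, q = 0.2222

Work:
Find probabilities that make opponent indifferent:
P2 chooses q to make P1 indifferent between A and B
P1 chooses p to make P2 indifferent between X and Y
Mixed NE: P1 plays (A: 0.7778, B: 0.2222), P2 plays (X: 0.2222, Y: 0.7778)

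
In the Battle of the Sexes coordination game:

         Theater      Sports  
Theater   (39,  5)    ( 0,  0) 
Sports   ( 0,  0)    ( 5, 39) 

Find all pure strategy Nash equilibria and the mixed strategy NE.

Pure NE: (Theater, Theater) and (Sports, Sports); Mixed NE: p = 0.8864, q = 0.1136

Work:
Check pure NE:
(Theater, Theater): (39, 5) - no unilateral deviation beneficial
(Sports, Sports): (5, 39) - no unilateral deviation beneficial
Mixed NE: P1 plays Theater with p = 0.8864, P2 plays Theater with q = 0.1136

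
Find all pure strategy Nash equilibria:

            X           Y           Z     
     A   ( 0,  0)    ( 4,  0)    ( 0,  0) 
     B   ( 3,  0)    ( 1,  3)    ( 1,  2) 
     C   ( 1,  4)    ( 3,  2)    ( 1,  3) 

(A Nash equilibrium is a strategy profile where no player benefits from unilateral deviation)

Nash equilibrium: (A, Y)

Work:
Best responses:
  P1 vs X: payoffs [0, 3, 1] → best response B (payoff 3)
  P1 vs Y: payoffs [4, 1, 3] → best response A (payoff 4)
  P1 vs Z: payoffs [0, 1, 1] → best response B/C (payoff 1)
  P2 vs A: payoffs [0, 0, 0] → best response X/Y/Z (payoff 0)
  P2 vs B: payoffs [0, 3, 2] → best response Y (payoff 3)
  P2 vs C: payoffs [4, 2, 3] → best response X (payoff 4)
Mutual best responses: (A,Y) → Nash equilibria.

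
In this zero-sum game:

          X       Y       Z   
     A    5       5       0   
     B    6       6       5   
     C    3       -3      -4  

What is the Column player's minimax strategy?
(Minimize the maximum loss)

Column should play Z, value = 5

Work:
Column player minimizes Row's maximum payoff:
Column X: max payoff to Row = 6
Column Y: max payoff to Row = 6
Column Z: max payoff to Row = 5
Minimum is 5, achieved by column Z.
Minimax strategy: Z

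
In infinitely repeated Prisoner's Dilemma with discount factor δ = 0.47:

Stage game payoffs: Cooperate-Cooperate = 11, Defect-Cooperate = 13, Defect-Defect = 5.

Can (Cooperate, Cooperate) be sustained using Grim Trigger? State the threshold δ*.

δ* = 0.25; since δ = 0.47 ≥ 0.25, cooperation can be sustained

Work:
For Grim Trigger:
Cooperate forever: 11/(1-δ)
Defect then punished: 13 + 5·δ/(1-δ)
Need: 11/(1-δ) ≥ 13 + 5·δ/(1-δ)
Solving: δ ≥ (T-R)/(T-P) = (13-11)/(13-5) = 0.25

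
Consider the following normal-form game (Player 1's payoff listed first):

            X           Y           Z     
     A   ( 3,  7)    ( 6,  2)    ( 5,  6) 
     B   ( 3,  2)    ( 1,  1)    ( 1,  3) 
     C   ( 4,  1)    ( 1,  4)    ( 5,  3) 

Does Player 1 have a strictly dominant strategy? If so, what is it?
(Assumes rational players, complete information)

No strictly dominant strategy exists for Player 1

Work:
A strategy strictly dominates another if it gives a strictly higher payoff against every opponent action. Compare each pair of P1's strategies column-by-column:
  A vs B: [3 vs 3, 6 vs 1, 5 vs 1] → A does not strictly dominate B (column X: 3 ≤ 3)
  A vs C: [3 vs 4, 6 vs 1, 5 vs 5] → A does not strictly dominate C (column X: 3 ≤ 4)
  B vs A: [3 vs 3, 1 vs 6, 1 vs 5] → B does not strictly dominate A (column X: 3 ≤ 3)
  B vs C: [3 vs 4, 1 vs 1, 1 vs 5] → B does not strictly dominate C (column X: 3 ≤ 4)
  C vs A: [4 vs 3, 1 vs 6, 5 vs 5] → C does not strictly dominate A (column Y: 1 ≤ 6)
  C vs B: [4 vs 3, 1 vs 1, 5 vs 1] → C does not strictly dominate B (column Y: 1 ≤ 1)
No single strategy strictly dominates all others → no strictly dominant strategy.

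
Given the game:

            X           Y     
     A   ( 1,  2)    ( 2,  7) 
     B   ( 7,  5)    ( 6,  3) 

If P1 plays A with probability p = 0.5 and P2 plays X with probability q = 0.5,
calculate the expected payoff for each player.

E[P1] = 4.0, E[P2] = 4.25

Work:
E[P1] = p·q·π₁(A,X) + p·(1-q)·π₁(A,Y) + (1-p)·q·π₁(B,X) + (1-p)·(1-q)·π₁(B,Y)
= 0.5·0.5·1 + 0.5·0.5·2 + 0.5·0.5·7 + 0.5·0.5·6
= 4.0

E[P2] = 4.25 (similar calculation)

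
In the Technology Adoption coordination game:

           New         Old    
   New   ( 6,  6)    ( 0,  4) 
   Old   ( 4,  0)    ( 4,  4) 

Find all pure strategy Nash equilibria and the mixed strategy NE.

Pure NE: (New, New) and (Old, Old); Mixed NE: p = 0.6667, q = 0.6667

Work:
Check pure NE:
(New, New): (6, 6) - no unilateral deviation beneficial
(Old, Old): (4, 4) - no unilateral deviation beneficial
Mixed NE: P1 plays New with p = 0.6667, P2 plays New with q = 0.6667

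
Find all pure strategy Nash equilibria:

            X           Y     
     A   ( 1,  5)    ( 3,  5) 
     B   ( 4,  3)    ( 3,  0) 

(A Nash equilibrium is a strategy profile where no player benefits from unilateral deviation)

Nash equilibrium: (A, Y), (B, X)

Work:
Best responses:
  P1 vs X: payoffs [1, 4] → best response B (payoff 4)
  P1 vs Y: payoffs [3, 3] → best response A/B (payoff 3)
  P2 vs A: payoffs [5, 5] → best response X/Y (payoff 5)
  P2 vs B: payoffs [3, 0] → best response X (payoff 3)
Mutual best responses: (A,Y), (B,X) → Nash equilibria.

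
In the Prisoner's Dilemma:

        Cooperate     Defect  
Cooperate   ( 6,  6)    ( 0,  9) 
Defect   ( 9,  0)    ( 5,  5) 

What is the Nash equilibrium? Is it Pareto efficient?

(Defect, Defect) is NE; not Pareto efficient

Work:
Defect dominates Cooperate for both players:
If P2 cooperates: Defect (9) > Cooperate (6)
If P2 defects: Defect (5) > Cooperate (0)
NE: (Defect, Defect) with payoff (5, 5)
But (Cooperate, Cooperate) = (6, 6) Pareto dominates (5, 5)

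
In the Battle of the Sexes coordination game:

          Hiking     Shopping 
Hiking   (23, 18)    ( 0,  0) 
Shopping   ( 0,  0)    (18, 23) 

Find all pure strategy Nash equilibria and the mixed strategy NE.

Pure NE: (Hiking, Hiking) and (Shopping, Shopping); Mixed NE: p = 0.561, q = 0.439

Work:
Check pure NE:
(Hiking, Hiking): (23, 18) - no unilateral deviation beneficial
(Shopping, Shopping): (18, 23) - no unilateral deviation beneficial
Mixed NE: P1 plays Hiking with p = 0.561, P2 plays Hiking with q = 0.439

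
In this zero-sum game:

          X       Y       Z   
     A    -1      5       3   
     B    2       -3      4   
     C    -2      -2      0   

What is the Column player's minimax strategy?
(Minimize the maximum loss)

Column should play X, value = 2

Work:
Column player minimizes Row's maximum payoff:
Column X: max payoff to Row = 2
Column Y: max payoff to Row = 5
Column Z: max payoff to Row = 4
Minimum is 2, achieved by column X.
Minimax strategy: X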